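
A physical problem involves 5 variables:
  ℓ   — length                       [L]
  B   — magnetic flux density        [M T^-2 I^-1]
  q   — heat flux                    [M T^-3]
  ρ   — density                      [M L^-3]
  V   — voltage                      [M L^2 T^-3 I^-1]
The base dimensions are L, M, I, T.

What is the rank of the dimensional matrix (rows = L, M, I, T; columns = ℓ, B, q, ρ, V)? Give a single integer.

4

Write exponents as rows L,M,I,T / cols ℓ,B,q,ρ,V:
  L: [ 1  0  0 -3  2]
  M: [ 0  1  1  1  1]
  I: [ 0 -1  0  0 -1]
  T: [ 0 -2 -3  0 -3]
Row reduction gives pivot columns ℓ,B,q,ρ; rank = 4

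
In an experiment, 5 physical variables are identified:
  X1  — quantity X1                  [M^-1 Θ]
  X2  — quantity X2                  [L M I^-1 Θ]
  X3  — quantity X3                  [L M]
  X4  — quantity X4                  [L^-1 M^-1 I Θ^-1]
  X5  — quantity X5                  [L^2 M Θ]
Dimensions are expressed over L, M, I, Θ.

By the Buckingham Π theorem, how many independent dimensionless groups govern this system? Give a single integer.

2

Dimensional matrix (L×M×I×Θ by X1×X2×X3×X4×X5):
  L: [ 0  1  1 -1  2]
  M: [-1  1  1 -1  1]
  I: [ 0 -1  0  1  0]
  Θ: [ 1  1  0 -1  1]
Echelon form has 3 nonzero rows (pivots: X1,X2,X3)
n=5, r=3 ⇒ 2 dimensionless groups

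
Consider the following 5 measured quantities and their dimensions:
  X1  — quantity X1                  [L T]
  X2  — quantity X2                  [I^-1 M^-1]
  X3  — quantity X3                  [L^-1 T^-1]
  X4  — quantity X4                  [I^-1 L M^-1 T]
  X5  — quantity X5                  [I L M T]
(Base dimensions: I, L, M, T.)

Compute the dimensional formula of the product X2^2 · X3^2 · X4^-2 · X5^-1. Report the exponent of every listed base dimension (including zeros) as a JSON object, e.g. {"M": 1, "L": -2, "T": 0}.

Write exponents as rows I,L,M,T / cols X1,X2,X3,X4,X5:
  I: [ 0 -1  0 -1  1]
  L: [ 1  0 -1  1  1]
  M: [ 0 -1  0 -1  1]
  T: [ 1  0 -1  1  1]
  [I]: (2)·-1+(2)·0+(-2)·-1+(-1)·1 = -1
  [L]: (2)·0+(2)·-1+(-2)·1+(-1)·1 = -5
  [M]: (2)·-1+(2)·0+(-2)·-1+(-1)·1 = -1
  [T]: (2)·0+(2)·-1+(-2)·1+(-1)·1 = -5
⇒ I^-1 L^-5 M^-1 T^-5

{"I": -1, "L": -5, "M": -1, "T": -5}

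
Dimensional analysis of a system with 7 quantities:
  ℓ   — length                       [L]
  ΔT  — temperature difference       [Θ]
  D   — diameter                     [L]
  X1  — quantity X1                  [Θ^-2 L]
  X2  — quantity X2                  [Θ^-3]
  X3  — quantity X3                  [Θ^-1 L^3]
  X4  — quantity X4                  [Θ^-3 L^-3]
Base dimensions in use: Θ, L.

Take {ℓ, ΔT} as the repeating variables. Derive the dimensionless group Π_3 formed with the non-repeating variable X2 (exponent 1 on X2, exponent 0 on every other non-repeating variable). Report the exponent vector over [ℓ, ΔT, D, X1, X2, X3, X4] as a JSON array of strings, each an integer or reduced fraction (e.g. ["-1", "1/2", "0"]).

Exponent matrix [Θ,L] × [ℓ,ΔT,D,X1,X2,X3,X4]:
  Θ: [ 0  1  0 -2 -3 -1 -3]
  L: [ 1  0  1  1  0  3 -3]
Row reduction gives pivot columns ℓ,ΔT; rank = 2
Pivot set = {ℓ,ΔT}, free = {D,X1,X2,X3,X4}
RREF:
  r0: [   1    0    1    1    0    3   -3]
  r1: [   0    1    0   -2   -3   -1   -3]
Fix exponent of X2 at 1, D at 0, X1 at 0, X3 at 0, X4 at 0; solve each RREF row for its pivot's exponent:
  r0: exp(ℓ) + (0)·1 = 0 ⇒ exp(ℓ) = 0
  r1: exp(ΔT) + (-3)·1 = 0 ⇒ exp(ΔT) = 3
Π_3 = ΔT^3 · X2

["0", "3", "0", "0", "1", "0", "0"]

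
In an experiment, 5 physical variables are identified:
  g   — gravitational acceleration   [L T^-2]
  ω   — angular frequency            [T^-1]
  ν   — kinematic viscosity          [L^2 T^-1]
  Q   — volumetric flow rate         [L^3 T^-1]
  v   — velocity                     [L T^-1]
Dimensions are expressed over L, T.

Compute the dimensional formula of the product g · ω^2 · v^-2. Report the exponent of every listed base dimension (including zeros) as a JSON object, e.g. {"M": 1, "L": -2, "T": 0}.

Dimensional matrix (L×T by g×ω×ν×Q×v):
  L: [ 1  0  2  3  1]
  T: [-2 -1 -1 -1 -1]
  [L]: (1)·1+(2)·0+(-2)·1 = -1
  [T]: (1)·-2+(2)·-1+(-2)·-1 = -2
⇒ L^-1 T^-2

{"L": -1, "T": -2}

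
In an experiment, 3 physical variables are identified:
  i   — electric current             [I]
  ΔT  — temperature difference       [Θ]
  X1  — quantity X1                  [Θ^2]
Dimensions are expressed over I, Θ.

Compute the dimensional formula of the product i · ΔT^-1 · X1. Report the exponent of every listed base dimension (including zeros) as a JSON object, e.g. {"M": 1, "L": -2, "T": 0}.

{"I": 1, "Θ": 1}

Exponent matrix [I,Θ] × [i,ΔT,X1]:
  I: [ 1  0  0]
  Θ: [ 0  1  2]
  [I]: (1)·1+(-1)·0+(1)·0 = 1
  [Θ]: (1)·0+(-1)·1+(1)·2 = 1
⇒ I Θ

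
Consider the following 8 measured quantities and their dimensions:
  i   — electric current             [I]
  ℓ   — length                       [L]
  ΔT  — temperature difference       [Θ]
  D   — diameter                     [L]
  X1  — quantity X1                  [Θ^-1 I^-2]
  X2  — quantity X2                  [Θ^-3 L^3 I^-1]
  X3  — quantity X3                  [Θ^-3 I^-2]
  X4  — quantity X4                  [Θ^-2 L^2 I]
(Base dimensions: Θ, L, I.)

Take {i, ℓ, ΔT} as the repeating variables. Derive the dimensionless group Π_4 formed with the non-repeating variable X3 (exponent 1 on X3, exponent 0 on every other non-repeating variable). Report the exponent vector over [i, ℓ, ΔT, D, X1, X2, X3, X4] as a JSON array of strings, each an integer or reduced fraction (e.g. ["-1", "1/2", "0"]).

["2", "0", "3", "0", "0", "0", "1", "0"]

Dimensional matrix (Θ×L×I by i×ℓ×ΔT×D×X1×X2×X3×X4):
  Θ: [ 0  0  1  0 -1 -3 -3 -2]
  L: [ 0  1  0  1  0  3  0  2]
  I: [ 1  0  0  0 -2 -1 -2  1]
Echelon form has 3 nonzero rows (pivots: i,ℓ,ΔT)
Repeat: i,ℓ,ΔT; free: D,X1,X2,X3,X4
RREF:
  r0: [   1    0    0    0   -2   -1   -2    1]
  r1: [   0    1    0    1    0    3    0    2]
  r2: [   0    0    1    0   -1   -3   -3   -2]
Fix exponent of X3 at 1, D at 0, X1 at 0, X2 at 0, X4 at 0; solve each RREF row for its pivot's exponent:
  r0: exp(i) + (-2)·1 = 0 ⇒ exp(i) = 2
  r1: exp(ℓ) + (0)·1 = 0 ⇒ exp(ℓ) = 0
  r2: exp(ΔT) + (-3)·1 = 0 ⇒ exp(ΔT) = 3
Π_4 = i^2 · ΔT^3 · X3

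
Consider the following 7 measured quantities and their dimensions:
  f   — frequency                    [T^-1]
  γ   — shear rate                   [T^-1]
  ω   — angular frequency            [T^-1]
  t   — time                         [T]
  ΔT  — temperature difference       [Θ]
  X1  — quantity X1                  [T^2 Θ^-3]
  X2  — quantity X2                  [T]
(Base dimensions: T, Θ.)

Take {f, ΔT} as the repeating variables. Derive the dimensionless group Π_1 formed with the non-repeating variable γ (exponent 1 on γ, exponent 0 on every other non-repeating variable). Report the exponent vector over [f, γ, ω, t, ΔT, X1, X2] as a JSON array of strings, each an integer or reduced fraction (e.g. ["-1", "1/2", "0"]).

["-1", "1", "0", "0", "0", "0", "0"]

Write exponents as rows T,Θ / cols f,γ,ω,t,ΔT,X1,X2:
  T: [-1 -1 -1  1  0  2  1]
  Θ: [ 0  0  0  0  1 -3  0]
Echelon form has 2 nonzero rows (pivots: f,ΔT)
Pivot set = {f,ΔT}, free = {γ,ω,t,X1,X2}
RREF:
  r0: [   1    1    1   -1    0   -2   -1]
  r1: [   0    0    0    0    1   -3    0]
Fix exponent of γ at 1, ω at 0, t at 0, X1 at 0, X2 at 0; solve each RREF row for its pivot's exponent:
  r0: exp(f) + (1)·1 = 0 ⇒ exp(f) = -1
  r1: exp(ΔT) + (0)·1 = 0 ⇒ exp(ΔT) = 0
Π_1 = f^-1 · γ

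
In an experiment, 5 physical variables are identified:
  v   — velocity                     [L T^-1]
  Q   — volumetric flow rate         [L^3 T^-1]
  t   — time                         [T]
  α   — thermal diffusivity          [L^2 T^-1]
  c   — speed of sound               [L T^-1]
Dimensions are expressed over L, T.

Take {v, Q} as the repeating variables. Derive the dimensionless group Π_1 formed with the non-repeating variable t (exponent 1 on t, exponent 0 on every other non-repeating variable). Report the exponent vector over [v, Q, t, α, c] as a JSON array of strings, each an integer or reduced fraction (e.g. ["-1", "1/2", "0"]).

["3/2", "-1/2", "1", "0", "0"]

Dimensional matrix (L×T by v×Q×t×α×c):
  L: [ 1  3  0  2  1]
  T: [-1 -1  1 -1 -1]
RREF → pivots at {v,Q} ⇒ r = 2
Pivot set = {v,Q}, free = {t,α,c}
RREF:
  r0: [   1    0 -3/2  1/2    1]
  r1: [   0    1  1/2  1/2    0]
Fix exponent of t at 1, α at 0, c at 0; solve each RREF row for its pivot's exponent:
  r0: exp(v) + (-3/2)·1 = 0 ⇒ exp(v) = 3/2
  r1: exp(Q) + (1/2)·1 = 0 ⇒ exp(Q) = -1/2
Π_1 = v^(3/2) · Q^(-1/2) · t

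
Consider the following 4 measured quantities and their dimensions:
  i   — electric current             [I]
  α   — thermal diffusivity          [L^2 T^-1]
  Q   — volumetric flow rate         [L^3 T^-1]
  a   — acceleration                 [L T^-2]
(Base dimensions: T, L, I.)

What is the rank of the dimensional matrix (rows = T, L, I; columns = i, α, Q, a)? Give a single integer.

Dimensional matrix (T×L×I by i×α×Q×a):
  T: [ 0 -1 -1 -2]
  L: [ 0  2  3  1]
  I: [ 1  0  0  0]
Row reduction gives pivot columns i,α,Q; rank = 3

3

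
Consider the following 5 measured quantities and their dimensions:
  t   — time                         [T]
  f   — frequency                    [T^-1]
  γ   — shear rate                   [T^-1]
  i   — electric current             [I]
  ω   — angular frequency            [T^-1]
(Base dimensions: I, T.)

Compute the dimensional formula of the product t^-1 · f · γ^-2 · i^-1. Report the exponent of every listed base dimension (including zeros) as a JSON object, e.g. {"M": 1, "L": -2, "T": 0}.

{"I": -1, "T": 0}

Exponent matrix [I,T] × [t,f,γ,i,ω]:
  I: [ 0  0  0  1  0]
  T: [ 1 -1 -1  0 -1]
  [I]: (-1)·0+(1)·0+(-2)·0+(-1)·1 = -1
  [T]: (-1)·1+(1)·-1+(-2)·-1+(-1)·0 = 0
⇒ I^-1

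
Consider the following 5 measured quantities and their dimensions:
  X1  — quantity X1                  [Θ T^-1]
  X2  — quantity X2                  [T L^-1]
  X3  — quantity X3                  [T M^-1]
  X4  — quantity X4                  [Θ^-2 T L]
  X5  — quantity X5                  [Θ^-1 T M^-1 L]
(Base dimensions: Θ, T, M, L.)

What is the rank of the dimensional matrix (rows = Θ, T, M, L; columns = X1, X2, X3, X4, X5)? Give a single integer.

Exponent matrix [Θ,T,M,L] × [X1,X2,X3,X4,X5]:
  Θ: [ 1  0  0 -2 -1]
  T: [-1  1  1  1  1]
  M: [ 0  0 -1  0 -1]
  L: [ 0 -1  0  1  1]
Row reduction gives pivot columns X1,X2,X3; rank = 3

3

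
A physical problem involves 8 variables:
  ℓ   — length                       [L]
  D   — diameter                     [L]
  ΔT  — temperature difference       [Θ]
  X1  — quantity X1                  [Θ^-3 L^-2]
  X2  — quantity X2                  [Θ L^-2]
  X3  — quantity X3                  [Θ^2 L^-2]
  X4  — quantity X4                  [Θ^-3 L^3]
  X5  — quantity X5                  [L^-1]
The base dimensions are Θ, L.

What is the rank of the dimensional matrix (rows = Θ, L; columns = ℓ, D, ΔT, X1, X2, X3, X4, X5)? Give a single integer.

2

Write exponents as rows Θ,L / cols ℓ,D,ΔT,X1,X2,X3,X4,X5:
  Θ: [ 0  0  1 -3  1  2 -3  0]
  L: [ 1  1  0 -2 -2 -2  3 -1]
RREF → pivots at {ℓ,ΔT} ⇒ r = 2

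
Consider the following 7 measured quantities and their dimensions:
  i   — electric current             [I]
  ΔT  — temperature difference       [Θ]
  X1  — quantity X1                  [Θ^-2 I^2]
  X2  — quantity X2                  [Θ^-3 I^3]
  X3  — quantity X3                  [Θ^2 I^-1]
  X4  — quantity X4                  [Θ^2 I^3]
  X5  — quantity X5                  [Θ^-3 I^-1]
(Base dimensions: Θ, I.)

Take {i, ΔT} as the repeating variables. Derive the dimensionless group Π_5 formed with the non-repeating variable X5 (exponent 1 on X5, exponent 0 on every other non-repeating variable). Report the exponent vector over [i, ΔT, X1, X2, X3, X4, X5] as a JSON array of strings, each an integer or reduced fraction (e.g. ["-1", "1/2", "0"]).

Write exponents as rows Θ,I / cols i,ΔT,X1,X2,X3,X4,X5:
  Θ: [ 0  1 -2 -3  2  2 -3]
  I: [ 1  0  2  3 -1  3 -1]
Echelon form has 2 nonzero rows (pivots: i,ΔT)
Repeat: i,ΔT; free: X1,X2,X3,X4,X5
RREF:
  r0: [   1    0    2    3   -1    3   -1]
  r1: [   0    1   -2   -3    2    2   -3]
Fix exponent of X5 at 1, X1 at 0, X2 at 0, X3 at 0, X4 at 0; solve each RREF row for its pivot's exponent:
  r0: exp(i) + (-1)·1 = 0 ⇒ exp(i) = 1
  r1: exp(ΔT) + (-3)·1 = 0 ⇒ exp(ΔT) = 3
Π_5 = i · ΔT^3 · X5

["1", "3", "0", "0", "0", "0", "1"]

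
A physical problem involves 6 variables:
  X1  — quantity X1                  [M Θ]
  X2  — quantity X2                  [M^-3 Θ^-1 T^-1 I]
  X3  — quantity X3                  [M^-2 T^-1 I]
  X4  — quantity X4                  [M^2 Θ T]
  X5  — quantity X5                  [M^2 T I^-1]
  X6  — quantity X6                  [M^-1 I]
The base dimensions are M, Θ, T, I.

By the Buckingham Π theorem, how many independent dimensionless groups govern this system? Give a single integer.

3

Exponent matrix [M,Θ,T,I] × [X1,X2,X3,X4,X5,X6]:
  M: [ 1 -3 -2  2  2 -1]
  Θ: [ 1 -1  0  1  0  0]
  T: [ 0 -1 -1  1  1  0]
  I: [ 0  1  1  0 -1  1]
Echelon form has 3 nonzero rows (pivots: X1,X2,X4)
n=6, r=3 ⇒ 3 dimensionless groups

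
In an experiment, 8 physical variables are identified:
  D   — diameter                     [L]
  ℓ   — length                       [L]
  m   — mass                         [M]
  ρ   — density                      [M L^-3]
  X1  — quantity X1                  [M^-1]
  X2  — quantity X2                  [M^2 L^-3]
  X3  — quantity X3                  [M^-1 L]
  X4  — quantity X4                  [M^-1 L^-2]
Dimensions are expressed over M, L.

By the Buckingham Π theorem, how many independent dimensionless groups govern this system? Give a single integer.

6

Write exponents as rows M,L / cols D,ℓ,m,ρ,X1,X2,X3,X4:
  M: [ 0  0  1  1 -1  2 -1 -1]
  L: [ 1  1  0 -3  0 -3  1 -2]
Echelon form has 2 nonzero rows (pivots: D,m)
Π count = n − r = 8 − 2 = 6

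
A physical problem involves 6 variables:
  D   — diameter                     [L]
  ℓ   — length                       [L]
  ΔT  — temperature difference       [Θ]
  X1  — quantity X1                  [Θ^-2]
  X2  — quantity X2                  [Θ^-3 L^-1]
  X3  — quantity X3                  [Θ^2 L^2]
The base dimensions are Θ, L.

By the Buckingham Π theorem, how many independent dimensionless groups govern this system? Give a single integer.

4

Exponent matrix [Θ,L] × [D,ℓ,ΔT,X1,X2,X3]:
  Θ: [ 0  0  1 -2 -3  2]
  L: [ 1  1  0  0 -1  2]
Echelon form has 2 nonzero rows (pivots: D,ΔT)
Π count = n − r = 6 − 2 = 4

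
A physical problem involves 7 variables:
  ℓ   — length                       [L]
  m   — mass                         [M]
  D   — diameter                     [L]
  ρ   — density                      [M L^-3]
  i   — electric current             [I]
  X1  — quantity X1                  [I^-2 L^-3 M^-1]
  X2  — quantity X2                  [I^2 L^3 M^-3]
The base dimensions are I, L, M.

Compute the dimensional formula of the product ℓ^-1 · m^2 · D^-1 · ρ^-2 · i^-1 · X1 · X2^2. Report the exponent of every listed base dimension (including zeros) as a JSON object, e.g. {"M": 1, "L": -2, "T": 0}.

{"I": 1, "L": 7, "M": -7}

Exponent matrix [I,L,M] × [ℓ,m,D,ρ,i,X1,X2]:
  I: [ 0  0  0  0  1 -2  2]
  L: [ 1  0  1 -3  0 -3  3]
  M: [ 0  1  0  1  0 -1 -3]
  [I]: (-1)·0+(2)·0+(-1)·0+(-2)·0+(-1)·1+(1)·-2+(2)·2 = 1
  [L]: (-1)·1+(2)·0+(-1)·1+(-2)·-3+(-1)·0+(1)·-3+(2)·3 = 7
  [M]: (-1)·0+(2)·1+(-1)·0+(-2)·1+(-1)·0+(1)·-1+(2)·-3 = -7
⇒ I L^7 M^-7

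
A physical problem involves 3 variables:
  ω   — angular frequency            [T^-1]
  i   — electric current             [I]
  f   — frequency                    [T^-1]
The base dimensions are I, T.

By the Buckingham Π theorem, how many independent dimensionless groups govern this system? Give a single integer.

Write exponents as rows I,T / cols ω,i,f:
  I: [ 0  1  0]
  T: [-1  0 -1]
RREF → pivots at {ω,i} ⇒ r = 2
Π count = n − r = 3 − 2 = 1

1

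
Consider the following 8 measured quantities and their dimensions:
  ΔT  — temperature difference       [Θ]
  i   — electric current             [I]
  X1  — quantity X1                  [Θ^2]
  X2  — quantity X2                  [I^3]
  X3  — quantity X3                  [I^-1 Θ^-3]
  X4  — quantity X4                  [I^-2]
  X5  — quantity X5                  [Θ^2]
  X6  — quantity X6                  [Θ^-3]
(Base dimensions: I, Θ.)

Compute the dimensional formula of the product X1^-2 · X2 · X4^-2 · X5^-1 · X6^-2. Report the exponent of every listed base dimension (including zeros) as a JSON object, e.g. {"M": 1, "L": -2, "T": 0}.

Write exponents as rows I,Θ / cols ΔT,i,X1,X2,X3,X4,X5,X6:
  I: [ 0  1  0  3 -1 -2  0  0]
  Θ: [ 1  0  2  0 -3  0  2 -3]
  [I]: (-2)·0+(1)·3+(-2)·-2+(-1)·0+(-2)·0 = 7
  [Θ]: (-2)·2+(1)·0+(-2)·0+(-1)·2+(-2)·-3 = 0
⇒ I^7

{"I": 7, "Θ": 0}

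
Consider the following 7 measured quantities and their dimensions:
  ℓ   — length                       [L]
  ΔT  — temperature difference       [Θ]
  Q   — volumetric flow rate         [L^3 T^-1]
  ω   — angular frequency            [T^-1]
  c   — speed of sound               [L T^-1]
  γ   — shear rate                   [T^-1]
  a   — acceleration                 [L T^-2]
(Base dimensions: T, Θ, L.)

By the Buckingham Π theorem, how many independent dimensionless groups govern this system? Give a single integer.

4

Exponent matrix [T,Θ,L] × [ℓ,ΔT,Q,ω,c,γ,a]:
  T: [ 0  0 -1 -1 -1 -1 -2]
  Θ: [ 0  1  0  0  0  0  0]
  L: [ 1  0  3  0  1  0  1]
Echelon form has 3 nonzero rows (pivots: ℓ,ΔT,Q)
n=7, r=3 ⇒ 4 dimensionless groups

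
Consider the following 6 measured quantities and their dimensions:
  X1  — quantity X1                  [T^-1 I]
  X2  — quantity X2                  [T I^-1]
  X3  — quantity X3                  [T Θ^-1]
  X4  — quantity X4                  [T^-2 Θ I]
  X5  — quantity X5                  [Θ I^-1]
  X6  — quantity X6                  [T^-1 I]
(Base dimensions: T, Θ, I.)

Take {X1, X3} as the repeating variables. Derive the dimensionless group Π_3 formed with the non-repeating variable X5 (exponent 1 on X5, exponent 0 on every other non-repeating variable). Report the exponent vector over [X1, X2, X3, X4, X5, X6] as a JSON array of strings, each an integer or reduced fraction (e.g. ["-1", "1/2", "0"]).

Write exponents as rows T,Θ,I / cols X1,X2,X3,X4,X5,X6:
  T: [-1  1  1 -2  0 -1]
  Θ: [ 0  0 -1  1  1  0]
  I: [ 1 -1  0  1 -1  1]
Row reduction gives pivot columns X1,X3; rank = 2
Pivot set = {X1,X3}, free = {X2,X4,X5,X6}
RREF:
  r0: [   1   -1    0    1   -1    1]
  r1: [   0    0    1   -1   -1    0]
  r2: [   0    0    0    0    0    0]
Fix exponent of X5 at 1, X2 at 0, X4 at 0, X6 at 0; solve each RREF row for its pivot's exponent:
  r0: exp(X1) + (-1)·1 = 0 ⇒ exp(X1) = 1
  r1: exp(X3) + (-1)·1 = 0 ⇒ exp(X3) = 1
Π_3 = X1 · X3 · X5

["1", "0", "1", "0", "1", "0"]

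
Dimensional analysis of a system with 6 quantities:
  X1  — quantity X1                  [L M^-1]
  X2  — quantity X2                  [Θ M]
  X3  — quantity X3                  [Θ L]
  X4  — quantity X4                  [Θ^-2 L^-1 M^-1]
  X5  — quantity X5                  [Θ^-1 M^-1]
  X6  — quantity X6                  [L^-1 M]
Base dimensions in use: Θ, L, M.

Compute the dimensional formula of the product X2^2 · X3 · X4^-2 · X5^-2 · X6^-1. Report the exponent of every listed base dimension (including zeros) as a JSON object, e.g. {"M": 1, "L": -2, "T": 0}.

{"Θ": 9, "L": 4, "M": 5}

Exponent matrix [Θ,L,M] × [X1,X2,X3,X4,X5,X6]:
  Θ: [ 0  1  1 -2 -1  0]
  L: [ 1  0  1 -1  0 -1]
  M: [-1  1  0 -1 -1  1]
  [Θ]: (2)·1+(1)·1+(-2)·-2+(-2)·-1+(-1)·0 = 9
  [L]: (2)·0+(1)·1+(-2)·-1+(-2)·0+(-1)·-1 = 4
  [M]: (2)·1+(1)·0+(-2)·-1+(-2)·-1+(-1)·1 = 5
⇒ Θ^9 L^4 M^5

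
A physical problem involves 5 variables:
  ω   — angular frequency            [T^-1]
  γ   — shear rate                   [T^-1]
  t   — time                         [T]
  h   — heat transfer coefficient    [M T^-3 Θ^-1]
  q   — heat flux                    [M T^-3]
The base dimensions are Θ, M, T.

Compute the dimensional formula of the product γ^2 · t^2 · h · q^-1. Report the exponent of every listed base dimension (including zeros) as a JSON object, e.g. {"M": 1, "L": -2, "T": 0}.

{"Θ": -1, "M": 0, "T": 0}

Exponent matrix [Θ,M,T] × [ω,γ,t,h,q]:
  Θ: [ 0  0  0 -1  0]
  M: [ 0  0  0  1  1]
  T: [-1 -1  1 -3 -3]
  [Θ]: (2)·0+(2)·0+(1)·-1+(-1)·0 = -1
  [M]: (2)·0+(2)·0+(1)·1+(-1)·1 = 0
  [T]: (2)·-1+(2)·1+(1)·-3+(-1)·-3 = 0
⇒ Θ^-1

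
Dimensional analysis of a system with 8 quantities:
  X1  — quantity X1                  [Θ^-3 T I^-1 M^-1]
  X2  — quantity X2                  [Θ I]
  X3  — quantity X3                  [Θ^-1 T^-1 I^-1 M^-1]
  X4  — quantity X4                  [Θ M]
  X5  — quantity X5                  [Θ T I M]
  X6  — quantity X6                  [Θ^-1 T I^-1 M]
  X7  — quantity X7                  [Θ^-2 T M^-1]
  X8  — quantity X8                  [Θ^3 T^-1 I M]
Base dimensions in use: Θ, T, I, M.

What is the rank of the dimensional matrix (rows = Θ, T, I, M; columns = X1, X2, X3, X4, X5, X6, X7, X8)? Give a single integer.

Write exponents as rows Θ,T,I,M / cols X1,X2,X3,X4,X5,X6,X7,X8:
  Θ: [-3  1 -1  1  1 -1 -2  3]
  T: [ 1  0 -1  0  1  1  1 -1]
  I: [-1  1 -1  0  1 -1  0  1]
  M: [-1  0 -1  1  1  1 -1  1]
Row reduction gives pivot columns X1,X2,X3; rank = 3

3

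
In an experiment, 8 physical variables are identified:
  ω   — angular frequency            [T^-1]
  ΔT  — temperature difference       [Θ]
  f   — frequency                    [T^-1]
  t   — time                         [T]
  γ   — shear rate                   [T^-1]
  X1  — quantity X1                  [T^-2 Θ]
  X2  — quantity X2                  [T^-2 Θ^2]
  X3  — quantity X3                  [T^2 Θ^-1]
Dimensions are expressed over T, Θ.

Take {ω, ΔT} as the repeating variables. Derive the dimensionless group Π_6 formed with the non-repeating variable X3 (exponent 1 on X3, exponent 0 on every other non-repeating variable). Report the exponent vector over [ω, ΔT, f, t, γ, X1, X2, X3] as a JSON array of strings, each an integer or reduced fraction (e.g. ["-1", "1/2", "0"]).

Write exponents as rows T,Θ / cols ω,ΔT,f,t,γ,X1,X2,X3:
  T: [-1  0 -1  1 -1 -2 -2  2]
  Θ: [ 0  1  0  0  0  1  2 -1]
Echelon form has 2 nonzero rows (pivots: ω,ΔT)
Repeat: ω,ΔT; free: f,t,γ,X1,X2,X3
RREF:
  r0: [   1    0    1   -1    1    2    2   -2]
  r1: [   0    1    0    0    0    1    2   -1]
Fix exponent of X3 at 1, f at 0, t at 0, γ at 0, X1 at 0, X2 at 0; solve each RREF row for its pivot's exponent:
  r0: exp(ω) + (-2)·1 = 0 ⇒ exp(ω) = 2
  r1: exp(ΔT) + (-1)·1 = 0 ⇒ exp(ΔT) = 1
Π_6 = ω^2 · ΔT · X3

["2", "1", "0", "0", "0", "0", "0", "1"]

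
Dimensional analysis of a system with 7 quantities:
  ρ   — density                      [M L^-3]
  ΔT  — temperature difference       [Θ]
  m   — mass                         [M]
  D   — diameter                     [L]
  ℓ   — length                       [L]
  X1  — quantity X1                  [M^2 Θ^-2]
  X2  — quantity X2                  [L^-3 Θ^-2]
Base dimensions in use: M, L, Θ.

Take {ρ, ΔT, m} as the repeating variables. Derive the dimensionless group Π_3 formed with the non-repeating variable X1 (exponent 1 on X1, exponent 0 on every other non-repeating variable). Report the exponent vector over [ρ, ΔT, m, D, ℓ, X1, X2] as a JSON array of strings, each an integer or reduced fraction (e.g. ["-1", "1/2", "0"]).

Exponent matrix [M,L,Θ] × [ρ,ΔT,m,D,ℓ,X1,X2]:
  M: [ 1  0  1  0  0  2  0]
  L: [-3  0  0  1  1  0 -3]
  Θ: [ 0  1  0  0  0 -2 -2]
Echelon form has 3 nonzero rows (pivots: ρ,ΔT,m)
Repeat: ρ,ΔT,m; free: D,ℓ,X1,X2
RREF:
  r0: [   1    0    0 -1/3 -1/3    0    1]
  r1: [   0    1    0    0    0   -2   -2]
  r2: [   0    0    1  1/3  1/3    2   -1]
Fix exponent of X1 at 1, D at 0, ℓ at 0, X2 at 0; solve each RREF row for its pivot's exponent:
  r0: exp(ρ) + (0)·1 = 0 ⇒ exp(ρ) = 0
  r1: exp(ΔT) + (-2)·1 = 0 ⇒ exp(ΔT) = 2
  r2: exp(m) + (2)·1 = 0 ⇒ exp(m) = -2
Π_3 = ΔT^2 · m^-2 · X1

["0", "2", "-2", "0", "0", "1", "0"]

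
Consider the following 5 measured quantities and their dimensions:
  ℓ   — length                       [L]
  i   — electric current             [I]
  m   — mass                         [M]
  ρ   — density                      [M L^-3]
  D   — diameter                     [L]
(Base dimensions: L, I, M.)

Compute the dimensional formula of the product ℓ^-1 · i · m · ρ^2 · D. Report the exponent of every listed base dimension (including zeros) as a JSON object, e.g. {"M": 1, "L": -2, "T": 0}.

Write exponents as rows L,I,M / cols ℓ,i,m,ρ,D:
  L: [ 1  0  0 -3  1]
  I: [ 0  1  0  0  0]
  M: [ 0  0  1  1  0]
  [L]: (-1)·1+(1)·0+(1)·0+(2)·-3+(1)·1 = -6
  [I]: (-1)·0+(1)·1+(1)·0+(2)·0+(1)·0 = 1
  [M]: (-1)·0+(1)·0+(1)·1+(2)·1+(1)·0 = 3
⇒ L^-6 I M^3

{"L": -6, "I": 1, "M": 3}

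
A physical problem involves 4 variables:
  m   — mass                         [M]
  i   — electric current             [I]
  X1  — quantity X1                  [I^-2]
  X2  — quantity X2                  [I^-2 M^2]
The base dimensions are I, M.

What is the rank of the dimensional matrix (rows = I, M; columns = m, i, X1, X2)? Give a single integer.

2

Write exponents as rows I,M / cols m,i,X1,X2:
  I: [ 0  1 -2 -2]
  M: [ 1  0  0  2]
Row reduction gives pivot columns m,i; rank = 2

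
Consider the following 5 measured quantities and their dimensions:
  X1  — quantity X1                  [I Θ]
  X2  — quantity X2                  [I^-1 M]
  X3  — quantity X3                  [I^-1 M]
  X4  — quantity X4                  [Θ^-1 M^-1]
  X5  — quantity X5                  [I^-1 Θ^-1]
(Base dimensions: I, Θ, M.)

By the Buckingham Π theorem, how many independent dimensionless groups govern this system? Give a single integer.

Exponent matrix [I,Θ,M] × [X1,X2,X3,X4,X5]:
  I: [ 1 -1 -1  0 -1]
  Θ: [ 1  0  0 -1 -1]
  M: [ 0  1  1 -1  0]
RREF → pivots at {X1,X2} ⇒ r = 2
n=5, r=2 ⇒ 3 dimensionless groups

3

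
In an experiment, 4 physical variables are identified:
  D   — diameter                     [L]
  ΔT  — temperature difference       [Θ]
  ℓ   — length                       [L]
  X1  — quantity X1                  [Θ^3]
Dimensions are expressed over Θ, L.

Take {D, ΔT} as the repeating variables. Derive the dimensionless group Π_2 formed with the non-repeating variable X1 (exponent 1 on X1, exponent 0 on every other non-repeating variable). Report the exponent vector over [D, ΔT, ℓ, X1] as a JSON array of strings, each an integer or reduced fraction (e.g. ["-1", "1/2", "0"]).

["0", "-3", "0", "1"]

Write exponents as rows Θ,L / cols D,ΔT,ℓ,X1:
  Θ: [ 0  1  0  3]
  L: [ 1  0  1  0]
Row reduction gives pivot columns D,ΔT; rank = 2
Pivot set = {D,ΔT}, free = {ℓ,X1}
RREF:
  r0: [   1    0    1    0]
  r1: [   0    1    0    3]
Fix exponent of X1 at 1, ℓ at 0; solve each RREF row for its pivot's exponent:
  r0: exp(D) + (0)·1 = 0 ⇒ exp(D) = 0
  r1: exp(ΔT) + (3)·1 = 0 ⇒ exp(ΔT) = -3
Π_2 = ΔT^-3 · X1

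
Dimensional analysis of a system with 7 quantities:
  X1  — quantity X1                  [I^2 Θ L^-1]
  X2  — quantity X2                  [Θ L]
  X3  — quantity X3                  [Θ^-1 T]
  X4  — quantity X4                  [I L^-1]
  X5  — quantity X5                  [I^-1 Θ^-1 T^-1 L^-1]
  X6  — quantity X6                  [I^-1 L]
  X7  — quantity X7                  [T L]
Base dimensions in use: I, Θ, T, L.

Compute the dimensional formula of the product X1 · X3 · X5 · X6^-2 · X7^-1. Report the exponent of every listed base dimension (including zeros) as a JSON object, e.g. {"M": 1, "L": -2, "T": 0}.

{"I": 3, "Θ": -1, "T": -1, "L": -5}

Write exponents as rows I,Θ,T,L / cols X1,X2,X3,X4,X5,X6,X7:
  I: [ 2  0  0  1 -1 -1  0]
  Θ: [ 1  1 -1  0 -1  0  0]
  T: [ 0  0  1  0 -1  0  1]
  L: [-1  1  0 -1 -1  1  1]
  [I]: (1)·2+(1)·0+(1)·-1+(-2)·-1+(-1)·0 = 3
  [Θ]: (1)·1+(1)·-1+(1)·-1+(-2)·0+(-1)·0 = -1
  [T]: (1)·0+(1)·1+(1)·-1+(-2)·0+(-1)·1 = -1
  [L]: (1)·-1+(1)·0+(1)·-1+(-2)·1+(-1)·1 = -5
⇒ I^3 Θ^-1 T^-1 L^-5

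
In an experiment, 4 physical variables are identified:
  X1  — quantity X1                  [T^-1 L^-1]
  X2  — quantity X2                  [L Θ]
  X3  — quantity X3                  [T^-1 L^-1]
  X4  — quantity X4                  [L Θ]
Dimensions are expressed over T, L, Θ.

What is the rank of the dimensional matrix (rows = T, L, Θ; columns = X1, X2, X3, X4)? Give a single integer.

Dimensional matrix (T×L×Θ by X1×X2×X3×X4):
  T: [-1  0 -1  0]
  L: [-1  1 -1  1]
  Θ: [ 0  1  0  1]
Row reduction gives pivot columns X1,X2; rank = 2

2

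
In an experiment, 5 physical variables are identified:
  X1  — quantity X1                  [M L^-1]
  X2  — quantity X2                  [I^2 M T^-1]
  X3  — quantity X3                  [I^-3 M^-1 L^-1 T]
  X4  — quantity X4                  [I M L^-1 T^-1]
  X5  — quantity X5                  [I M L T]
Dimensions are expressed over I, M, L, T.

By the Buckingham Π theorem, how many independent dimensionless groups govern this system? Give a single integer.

2

Exponent matrix [I,M,L,T] × [X1,X2,X3,X4,X5]:
  I: [ 0  2 -3  1  1]
  M: [ 1  1 -1  1  1]
  L: [-1  0 -1 -1  1]
  T: [ 0 -1  1 -1  1]
Echelon form has 3 nonzero rows (pivots: X1,X2,X3)
Π count = n − r = 5 − 3 = 2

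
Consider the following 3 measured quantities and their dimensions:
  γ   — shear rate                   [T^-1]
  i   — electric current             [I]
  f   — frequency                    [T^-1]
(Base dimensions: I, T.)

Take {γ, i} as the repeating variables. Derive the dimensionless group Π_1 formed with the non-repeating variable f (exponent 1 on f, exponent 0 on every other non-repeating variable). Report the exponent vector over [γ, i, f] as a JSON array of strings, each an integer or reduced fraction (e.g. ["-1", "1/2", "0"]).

["-1", "0", "1"]

Write exponents as rows I,T / cols γ,i,f:
  I: [ 0  1  0]
  T: [-1  0 -1]
Echelon form has 2 nonzero rows (pivots: γ,i)
Repeat: γ,i; free: f
RREF:
  r0: [   1    0    1]
  r1: [   0    1    0]
Fix exponent of f at 1; solve each RREF row for its pivot's exponent:
  r0: exp(γ) + (1)·1 = 0 ⇒ exp(γ) = -1
  r1: exp(i) + (0)·1 = 0 ⇒ exp(i) = 0
Π_1 = γ^-1 · f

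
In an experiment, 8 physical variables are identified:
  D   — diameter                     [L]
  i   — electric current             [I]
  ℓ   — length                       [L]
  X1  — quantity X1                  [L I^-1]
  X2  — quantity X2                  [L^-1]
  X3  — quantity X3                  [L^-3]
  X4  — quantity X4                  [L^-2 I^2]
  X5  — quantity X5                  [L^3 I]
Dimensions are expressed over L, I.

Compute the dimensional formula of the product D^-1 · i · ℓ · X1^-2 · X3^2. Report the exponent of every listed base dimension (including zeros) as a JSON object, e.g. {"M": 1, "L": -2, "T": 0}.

{"L": -8, "I": 3}

Write exponents as rows L,I / cols D,i,ℓ,X1,X2,X3,X4,X5:
  L: [ 1  0  1  1 -1 -3 -2  3]
  I: [ 0  1  0 -1  0  0  2  1]
  [L]: (-1)·1+(1)·0+(1)·1+(-2)·1+(2)·-3 = -8
  [I]: (-1)·0+(1)·1+(1)·0+(-2)·-1+(2)·0 = 3
⇒ L^-8 I^3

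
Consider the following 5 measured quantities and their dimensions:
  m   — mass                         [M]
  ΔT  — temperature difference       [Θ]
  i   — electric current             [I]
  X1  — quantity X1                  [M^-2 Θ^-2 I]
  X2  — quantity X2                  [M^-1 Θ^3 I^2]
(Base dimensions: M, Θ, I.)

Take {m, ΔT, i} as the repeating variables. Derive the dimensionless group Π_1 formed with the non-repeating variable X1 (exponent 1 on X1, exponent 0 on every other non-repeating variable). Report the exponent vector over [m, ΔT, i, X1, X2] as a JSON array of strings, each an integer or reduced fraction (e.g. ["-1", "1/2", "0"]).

Exponent matrix [M,Θ,I] × [m,ΔT,i,X1,X2]:
  M: [ 1  0  0 -2 -1]
  Θ: [ 0  1  0 -2  3]
  I: [ 0  0  1  1  2]
Echelon form has 3 nonzero rows (pivots: m,ΔT,i)
Pivot set = {m,ΔT,i}, free = {X1,X2}
RREF:
  r0: [   1    0    0   -2   -1]
  r1: [   0    1    0   -2    3]
  r2: [   0    0    1    1    2]
Fix exponent of X1 at 1, X2 at 0; solve each RREF row for its pivot's exponent:
  r0: exp(m) + (-2)·1 = 0 ⇒ exp(m) = 2
  r1: exp(ΔT) + (-2)·1 = 0 ⇒ exp(ΔT) = 2
  r2: exp(i) + (1)·1 = 0 ⇒ exp(i) = -1
Π_1 = m^2 · ΔT^2 · i^-1 · X1

["2", "2", "-1", "1", "0"]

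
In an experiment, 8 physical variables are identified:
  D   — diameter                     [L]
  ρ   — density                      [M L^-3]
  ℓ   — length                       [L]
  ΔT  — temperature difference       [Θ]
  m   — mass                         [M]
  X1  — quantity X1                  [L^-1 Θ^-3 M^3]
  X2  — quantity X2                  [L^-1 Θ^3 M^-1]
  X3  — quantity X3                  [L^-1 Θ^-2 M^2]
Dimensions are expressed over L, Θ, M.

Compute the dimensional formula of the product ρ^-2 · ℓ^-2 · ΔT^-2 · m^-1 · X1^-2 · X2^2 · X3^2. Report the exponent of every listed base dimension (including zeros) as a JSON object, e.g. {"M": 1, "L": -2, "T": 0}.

{"L": 2, "Θ": 6, "M": -7}

Dimensional matrix (L×Θ×M by D×ρ×ℓ×ΔT×m×X1×X2×X3):
  L: [ 1 -3  1  0  0 -1 -1 -1]
  Θ: [ 0  0  0  1  0 -3  3 -2]
  M: [ 0  1  0  0  1  3 -1  2]
  [L]: (-2)·-3+(-2)·1+(-2)·0+(-1)·0+(-2)·-1+(2)·-1+(2)·-1 = 2
  [Θ]: (-2)·0+(-2)·0+(-2)·1+(-1)·0+(-2)·-3+(2)·3+(2)·-2 = 6
  [M]: (-2)·1+(-2)·0+(-2)·0+(-1)·1+(-2)·3+(2)·-1+(2)·2 = -7
⇒ L^2 Θ^6 M^-7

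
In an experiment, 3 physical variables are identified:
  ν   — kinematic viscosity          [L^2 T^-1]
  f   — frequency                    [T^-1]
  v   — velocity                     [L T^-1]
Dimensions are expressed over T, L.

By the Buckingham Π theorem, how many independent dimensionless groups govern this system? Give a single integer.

1

Dimensional matrix (T×L by ν×f×v):
  T: [-1 -1 -1]
  L: [ 2  0  1]
Row reduction gives pivot columns ν,f; rank = 2
3 vars − rank 2 = 1 Π group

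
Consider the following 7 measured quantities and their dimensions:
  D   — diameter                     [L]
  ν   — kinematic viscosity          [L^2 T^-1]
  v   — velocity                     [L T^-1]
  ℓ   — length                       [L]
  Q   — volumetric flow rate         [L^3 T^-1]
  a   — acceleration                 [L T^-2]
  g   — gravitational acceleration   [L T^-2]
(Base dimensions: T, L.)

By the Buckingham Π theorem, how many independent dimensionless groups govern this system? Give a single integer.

5

Write exponents as rows T,L / cols D,ν,v,ℓ,Q,a,g:
  T: [ 0 -1 -1  0 -1 -2 -2]
  L: [ 1  2  1  1  3  1  1]
RREF → pivots at {D,ν} ⇒ r = 2
n=7, r=2 ⇒ 5 dimensionless groups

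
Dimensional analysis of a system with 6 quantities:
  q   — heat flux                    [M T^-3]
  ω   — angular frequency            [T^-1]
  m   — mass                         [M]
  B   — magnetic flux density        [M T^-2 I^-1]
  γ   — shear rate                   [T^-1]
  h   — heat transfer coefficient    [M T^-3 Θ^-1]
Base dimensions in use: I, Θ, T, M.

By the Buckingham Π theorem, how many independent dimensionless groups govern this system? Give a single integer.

Exponent matrix [I,Θ,T,M] × [q,ω,m,B,γ,h]:
  I: [ 0  0  0 -1  0  0]
  Θ: [ 0  0  0  0  0 -1]
  T: [-3 -1  0 -2 -1 -3]
  M: [ 1  0  1  1  0  1]
Echelon form has 4 nonzero rows (pivots: q,ω,B,h)
6 vars − rank 4 = 2 Π groups

2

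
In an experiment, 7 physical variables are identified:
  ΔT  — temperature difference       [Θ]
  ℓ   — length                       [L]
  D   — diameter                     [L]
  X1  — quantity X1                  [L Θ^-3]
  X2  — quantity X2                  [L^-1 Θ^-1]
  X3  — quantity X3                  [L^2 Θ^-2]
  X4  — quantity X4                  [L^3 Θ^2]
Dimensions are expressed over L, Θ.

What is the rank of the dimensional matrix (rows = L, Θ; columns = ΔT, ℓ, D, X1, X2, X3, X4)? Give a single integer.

2

Exponent matrix [L,Θ] × [ΔT,ℓ,D,X1,X2,X3,X4]:
  L: [ 0  1  1  1 -1  2  3]
  Θ: [ 1  0  0 -3 -1 -2  2]
RREF → pivots at {ΔT,ℓ} ⇒ r = 2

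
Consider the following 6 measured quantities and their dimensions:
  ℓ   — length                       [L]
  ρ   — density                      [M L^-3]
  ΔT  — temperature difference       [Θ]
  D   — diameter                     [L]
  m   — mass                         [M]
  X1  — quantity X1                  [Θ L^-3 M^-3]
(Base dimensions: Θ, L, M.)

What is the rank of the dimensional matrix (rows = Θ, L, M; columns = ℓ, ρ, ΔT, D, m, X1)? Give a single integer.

Exponent matrix [Θ,L,M] × [ℓ,ρ,ΔT,D,m,X1]:
  Θ: [ 0  0  1  0  0  1]
  L: [ 1 -3  0  1  0 -3]
  M: [ 0  1  0  0  1 -3]
Row reduction gives pivot columns ℓ,ρ,ΔT; rank = 3

3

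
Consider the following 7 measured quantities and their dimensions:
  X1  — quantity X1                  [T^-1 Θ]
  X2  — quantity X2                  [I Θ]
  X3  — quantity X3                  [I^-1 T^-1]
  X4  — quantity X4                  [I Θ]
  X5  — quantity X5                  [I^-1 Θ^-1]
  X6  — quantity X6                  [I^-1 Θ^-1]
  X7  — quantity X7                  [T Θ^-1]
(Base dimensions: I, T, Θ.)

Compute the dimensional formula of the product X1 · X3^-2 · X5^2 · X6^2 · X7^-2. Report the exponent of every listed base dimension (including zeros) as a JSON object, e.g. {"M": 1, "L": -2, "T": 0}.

{"I": -2, "T": -1, "Θ": -1}

Write exponents as rows I,T,Θ / cols X1,X2,X3,X4,X5,X6,X7:
  I: [ 0  1 -1  1 -1 -1  0]
  T: [-1  0 -1  0  0  0  1]
  Θ: [ 1  1  0  1 -1 -1 -1]
  [I]: (1)·0+(-2)·-1+(2)·-1+(2)·-1+(-2)·0 = -2
  [T]: (1)·-1+(-2)·-1+(2)·0+(2)·0+(-2)·1 = -1
  [Θ]: (1)·1+(-2)·0+(2)·-1+(2)·-1+(-2)·-1 = -1
⇒ I^-2 T^-1 Θ^-1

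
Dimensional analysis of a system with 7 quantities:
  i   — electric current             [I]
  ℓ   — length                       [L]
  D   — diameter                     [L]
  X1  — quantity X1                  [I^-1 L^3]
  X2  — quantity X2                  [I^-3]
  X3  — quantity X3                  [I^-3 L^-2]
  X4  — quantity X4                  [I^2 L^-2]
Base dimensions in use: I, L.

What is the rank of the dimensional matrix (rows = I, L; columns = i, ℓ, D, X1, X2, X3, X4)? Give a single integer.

Exponent matrix [I,L] × [i,ℓ,D,X1,X2,X3,X4]:
  I: [ 1  0  0 -1 -3 -3  2]
  L: [ 0  1  1  3  0 -2 -2]
Row reduction gives pivot columns i,ℓ; rank = 2

2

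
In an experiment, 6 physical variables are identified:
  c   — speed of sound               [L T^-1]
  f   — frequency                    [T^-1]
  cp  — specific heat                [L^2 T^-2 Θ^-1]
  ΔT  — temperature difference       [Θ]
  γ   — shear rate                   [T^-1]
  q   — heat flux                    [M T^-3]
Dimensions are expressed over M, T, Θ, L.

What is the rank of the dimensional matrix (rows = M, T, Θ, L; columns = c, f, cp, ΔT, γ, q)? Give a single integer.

4

Exponent matrix [M,T,Θ,L] × [c,f,cp,ΔT,γ,q]:
  M: [ 0  0  0  0  0  1]
  T: [-1 -1 -2  0 -1 -3]
  Θ: [ 0  0 -1  1  0  0]
  L: [ 1  0  2  0  0  0]
RREF → pivots at {c,f,cp,q} ⇒ r = 4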